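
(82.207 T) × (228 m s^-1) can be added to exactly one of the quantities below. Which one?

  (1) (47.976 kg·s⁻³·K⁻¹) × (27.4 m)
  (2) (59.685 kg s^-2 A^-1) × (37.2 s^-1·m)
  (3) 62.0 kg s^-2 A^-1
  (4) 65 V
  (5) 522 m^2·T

Reference: [kg·s⁻²·A⁻¹] · [m·s⁻¹] = kg·m·s⁻³·A⁻¹.
Each option:
  (1) [kg·s⁻³·K⁻¹] · [m] = kg·m·s⁻³·K⁻¹
  (2) [kg·s⁻²·A⁻¹] · [m·s⁻¹] = kg·m·s⁻³·A⁻¹  ← same
  (3) kg·s⁻²·A⁻¹
  (4) V = J·C⁻¹ = kg·m²·s⁻³·A⁻¹
  (5) T·m² = Wb·m⁻²·m² = kg·m²·s⁻²·A⁻¹
Only (2) matches kg·m·s⁻³·A⁻¹.

(2)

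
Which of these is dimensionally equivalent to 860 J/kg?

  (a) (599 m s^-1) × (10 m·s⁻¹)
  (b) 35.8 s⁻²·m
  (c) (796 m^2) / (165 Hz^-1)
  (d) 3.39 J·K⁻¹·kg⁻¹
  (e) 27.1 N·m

(a)

Reference: J·kg⁻¹ = N·m·kg⁻¹ = m²·s⁻².
Each option:
  (a) [m·s⁻¹] · [m·s⁻¹] = m²·s⁻²  ← same
  (b) m·s⁻²
  (c) [m²] / [s] = m²·s⁻¹
  (d) J·kg⁻¹·K⁻¹ = N·m·kg⁻¹·K⁻¹ = m²·s⁻²·K⁻¹
  (e) N·m = kg·m·s⁻²·m = kg·m²·s⁻²
Only (a) matches m²·s⁻².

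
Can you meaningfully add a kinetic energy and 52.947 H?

Work out the base dimensions of each:
  a kinetic energy:  [kinetic energy] = kg·m²·s⁻²
  52.947 H:  H = V·s·A⁻¹ = kg·m²·s⁻²·A⁻²
kg·m²·s⁻² ≠ kg·m²·s⁻²·A⁻², so they cannot be added.

No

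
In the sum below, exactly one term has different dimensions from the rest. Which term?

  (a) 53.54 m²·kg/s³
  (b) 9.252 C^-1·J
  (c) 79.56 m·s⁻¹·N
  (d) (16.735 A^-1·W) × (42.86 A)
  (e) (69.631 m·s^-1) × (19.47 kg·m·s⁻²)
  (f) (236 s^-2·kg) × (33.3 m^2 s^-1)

(b)

In SI base units:
  (a) kg·m²·s⁻³
  (b) J·C⁻¹ = N·m·(s·A)⁻¹ = kg·m²·s⁻³·A⁻¹
  (c) N·m·s⁻¹ = kg·m·s⁻²·m·s⁻¹ = kg·m²·s⁻³
  (d) [kg·m²·s⁻³·A⁻¹] · [A] = kg·m²·s⁻³
  (e) [m·s⁻¹] · [kg·m·s⁻²] = kg·m²·s⁻³
  (f) [kg·s⁻²] · [m²·s⁻¹] = kg·m²·s⁻³
All reduce to kg·m²·s⁻³ except (b), which is kg·m²·s⁻³·A⁻¹.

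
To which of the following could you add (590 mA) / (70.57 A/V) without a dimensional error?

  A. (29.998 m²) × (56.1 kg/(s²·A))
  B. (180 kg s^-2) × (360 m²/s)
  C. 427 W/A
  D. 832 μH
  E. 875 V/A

Reference: [A] / [kg⁻¹·m⁻²·s³·A²] = kg·m²·s⁻³·A⁻¹.
Each option:
  A. [m²] · [kg·s⁻²·A⁻¹] = kg·m²·s⁻²·A⁻¹
  B. [kg·s⁻²] · [m²·s⁻¹] = kg·m²·s⁻³
  C. W·A⁻¹ = J·s⁻¹·A⁻¹ = kg·m²·s⁻³·A⁻¹  ← same
  D. H = V·s·A⁻¹ = kg·m²·s⁻²·A⁻²
  E. V·A⁻¹ = J·C⁻¹·A⁻¹ = kg·m²·s⁻³·A⁻²
Only C. matches kg·m²·s⁻³·A⁻¹.

C.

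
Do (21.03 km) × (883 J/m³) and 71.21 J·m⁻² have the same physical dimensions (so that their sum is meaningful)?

Expand each in SI base units:
  (21.03 km) × (883 J/m³):  [m] · [kg·m⁻¹·s⁻²] = kg·s⁻²
  71.21 J·m⁻²:  J·m⁻² = N·m·m⁻² = kg·s⁻²
Both are kg·s⁻², so they have the same dimensions and can be added.

Yes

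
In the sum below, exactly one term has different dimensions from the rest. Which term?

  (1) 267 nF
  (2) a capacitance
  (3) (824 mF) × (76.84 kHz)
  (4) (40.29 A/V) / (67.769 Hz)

Expand each in SI base units:
  (1) F = C·V⁻¹ = kg⁻¹·m⁻²·s⁴·A²
  (2) [capacitance] = kg⁻¹·m⁻²·s⁴·A²
  (3) [kg⁻¹·m⁻²·s⁴·A²] · [s⁻¹] = kg⁻¹·m⁻²·s³·A²
  (4) [kg⁻¹·m⁻²·s³·A²] / [s⁻¹] = kg⁻¹·m⁻²·s⁴·A²
All reduce to kg⁻¹·m⁻²·s⁴·A² except (3), which is kg⁻¹·m⁻²·s³·A².

(3)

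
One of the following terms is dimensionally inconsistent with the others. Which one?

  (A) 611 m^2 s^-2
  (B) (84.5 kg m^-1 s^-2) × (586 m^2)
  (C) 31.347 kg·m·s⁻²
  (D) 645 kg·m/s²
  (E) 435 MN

(A)

Dimensions:
  (A) m²·s⁻²
  (B) [kg·m⁻¹·s⁻²] · [m²] = kg·m·s⁻²
  (C) kg·m·s⁻²
  (D) kg·m·s⁻²
  (E) N = kg·m·s⁻²
All reduce to kg·m·s⁻² except (A), which is m²·s⁻².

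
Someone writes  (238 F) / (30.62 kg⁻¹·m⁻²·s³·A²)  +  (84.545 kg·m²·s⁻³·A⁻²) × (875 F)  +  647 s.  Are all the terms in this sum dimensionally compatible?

Yes

In SI base units:
  (238 F) / (30.62 kg⁻¹·m⁻²·s³·A²):  [kg⁻¹·m⁻²·s⁴·A²] / [kg⁻¹·m⁻²·s³·A²] = s
  (84.545 kg·m²·s⁻³·A⁻²) × (875 F):  [kg·m²·s⁻³·A⁻²] · [kg⁻¹·m⁻²·s⁴·A²] = s
  647 s:  s
Every term reduces to s.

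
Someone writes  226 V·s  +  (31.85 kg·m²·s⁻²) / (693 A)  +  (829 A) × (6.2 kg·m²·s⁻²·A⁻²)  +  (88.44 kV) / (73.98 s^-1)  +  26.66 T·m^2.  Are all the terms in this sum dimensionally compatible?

Yes

Reduce each to base SI dimensions:
  226 V·s:  V·s = J·C⁻¹·s = kg·m²·s⁻²·A⁻¹
  (31.85 kg·m²·s⁻²) / (693 A):  [kg·m²·s⁻²] / [A] = kg·m²·s⁻²·A⁻¹
  (829 A) × (6.2 kg·m²·s⁻²·A⁻²):  [A] · [kg·m²·s⁻²·A⁻²] = kg·m²·s⁻²·A⁻¹
  (88.44 kV) / (73.98 s^-1):  [kg·m²·s⁻³·A⁻¹] / [s⁻¹] = kg·m²·s⁻²·A⁻¹
  26.66 T·m^2:  T·m² = Wb·m⁻²·m² = kg·m²·s⁻²·A⁻¹
Every term reduces to kg·m²·s⁻²·A⁻¹.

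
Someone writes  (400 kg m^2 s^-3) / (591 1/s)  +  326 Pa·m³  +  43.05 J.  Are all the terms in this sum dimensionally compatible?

In SI base units:
  (400 kg m^2 s^-3) / (591 1/s):  [kg·m²·s⁻³] / [s⁻¹] = kg·m²·s⁻²
  326 Pa·m³:  Pa·m³ = N·m⁻²·m³ = kg·m²·s⁻²
  43.05 J:  J = N·m = kg·m²·s⁻²
Every term reduces to kg·m²·s⁻².

Yes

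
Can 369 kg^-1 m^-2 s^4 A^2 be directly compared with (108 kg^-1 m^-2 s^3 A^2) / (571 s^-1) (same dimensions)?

Reduce each to base SI dimensions:
  369 kg^-1 m^-2 s^4 A^2:  kg⁻¹·m⁻²·s⁴·A²
  (108 kg^-1 m^-2 s^3 A^2) / (571 s^-1):  [kg⁻¹·m⁻²·s³·A²] / [s⁻¹] = kg⁻¹·m⁻²·s⁴·A²
Both are kg⁻¹·m⁻²·s⁴·A², so they have the same dimensions and can be added.

Yes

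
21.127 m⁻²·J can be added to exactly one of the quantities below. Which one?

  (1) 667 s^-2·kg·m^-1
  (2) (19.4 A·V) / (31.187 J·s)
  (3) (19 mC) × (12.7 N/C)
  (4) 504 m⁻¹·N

Reference: J·m⁻² = N·m·m⁻² = kg·s⁻².
Each option:
  (1) kg·m⁻¹·s⁻²
  (2) [kg·m²·s⁻³] / [kg·m²·s⁻¹] = s⁻²
  (3) [s·A] · [kg·m·s⁻³·A⁻¹] = kg·m·s⁻²
  (4) N·m⁻¹ = kg·m·s⁻²·m⁻¹ = kg·s⁻²  ← same
Only (4) matches kg·s⁻².

(4)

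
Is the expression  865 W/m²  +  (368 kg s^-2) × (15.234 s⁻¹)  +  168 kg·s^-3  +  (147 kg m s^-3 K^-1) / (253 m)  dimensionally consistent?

No

Dimensions:
  865 W/m²:  W·m⁻² = J·s⁻¹·m⁻² = kg·s⁻³
  (368 kg s^-2) × (15.234 s⁻¹):  [kg·s⁻²] · [s⁻¹] = kg·s⁻³
  168 kg·s^-3:  kg·s⁻³
  (147 kg m s^-3 K^-1) / (253 m):  [kg·m·s⁻³·K⁻¹] / [m] = kg·s⁻³·K⁻¹
The terms do not share a single dimension (kg·s⁻³ vs kg·s⁻³·K⁻¹).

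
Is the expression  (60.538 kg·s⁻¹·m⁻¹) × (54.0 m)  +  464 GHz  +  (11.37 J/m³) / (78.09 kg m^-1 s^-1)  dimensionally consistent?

Work out the base dimensions of each:
  (60.538 kg·s⁻¹·m⁻¹) × (54.0 m):  [kg·m⁻¹·s⁻¹] · [m] = kg·s⁻¹
  464 GHz:  Hz = s⁻¹
  (11.37 J/m³) / (78.09 kg m^-1 s^-1):  [kg·m⁻¹·s⁻²] / [kg·m⁻¹·s⁻¹] = s⁻¹
The terms do not share a single dimension (kg·s⁻¹ vs s⁻¹).

No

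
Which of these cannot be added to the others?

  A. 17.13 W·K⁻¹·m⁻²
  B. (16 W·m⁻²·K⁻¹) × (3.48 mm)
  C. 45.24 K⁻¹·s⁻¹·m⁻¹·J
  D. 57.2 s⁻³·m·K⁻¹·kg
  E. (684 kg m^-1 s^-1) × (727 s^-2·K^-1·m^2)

A.

Expand each in SI base units:
  A. W·m⁻²·K⁻¹ = J·s⁻¹·m⁻²·K⁻¹ = kg·s⁻³·K⁻¹
  B. [kg·s⁻³·K⁻¹] · [m] = kg·m·s⁻³·K⁻¹
  C. J·s⁻¹·m⁻¹·K⁻¹ = N·m·s⁻¹·m⁻¹·K⁻¹ = kg·m·s⁻³·K⁻¹
  D. kg·m·s⁻³·K⁻¹
  E. [kg·m⁻¹·s⁻¹] · [m²·s⁻²·K⁻¹] = kg·m·s⁻³·K⁻¹
All reduce to kg·m·s⁻³·K⁻¹ except A., which is kg·s⁻³·K⁻¹.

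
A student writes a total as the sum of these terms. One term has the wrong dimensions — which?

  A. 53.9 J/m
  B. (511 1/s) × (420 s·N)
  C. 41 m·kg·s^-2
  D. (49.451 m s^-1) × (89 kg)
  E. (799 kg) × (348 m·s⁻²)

D.

In SI base units:
  A. J·m⁻¹ = N·m·m⁻¹ = kg·m·s⁻²
  B. [s⁻¹] · [kg·m·s⁻¹] = kg·m·s⁻²
  C. kg·m·s⁻²
  D. [m·s⁻¹] · [kg] = kg·m·s⁻¹
  E. [kg] · [m·s⁻²] = kg·m·s⁻²
All reduce to kg·m·s⁻² except D., which is kg·m·s⁻¹.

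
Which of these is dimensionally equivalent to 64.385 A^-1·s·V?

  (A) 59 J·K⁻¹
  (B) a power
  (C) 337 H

Reference: V·s·A⁻¹ = J·C⁻¹·s·A⁻¹ = kg·m²·s⁻²·A⁻².
Each option:
  (A) J·K⁻¹ = N·m·K⁻¹ = kg·m²·s⁻²·K⁻¹
  (B) [power] = kg·m²·s⁻³
  (C) H = V·s·A⁻¹ = kg·m²·s⁻²·A⁻²  ← same
Only (C) matches kg·m²·s⁻²·A⁻².

(C)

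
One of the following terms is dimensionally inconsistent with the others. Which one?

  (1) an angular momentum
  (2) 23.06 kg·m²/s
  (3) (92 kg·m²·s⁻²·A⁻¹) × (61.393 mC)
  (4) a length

Work out the base dimensions of each:
  (1) [angular momentum] = kg·m²·s⁻¹
  (2) kg·m²·s⁻¹
  (3) [kg·m²·s⁻²·A⁻¹] · [s·A] = kg·m²·s⁻¹
  (4) [length] = m
All reduce to kg·m²·s⁻¹ except (4), which is m.

(4)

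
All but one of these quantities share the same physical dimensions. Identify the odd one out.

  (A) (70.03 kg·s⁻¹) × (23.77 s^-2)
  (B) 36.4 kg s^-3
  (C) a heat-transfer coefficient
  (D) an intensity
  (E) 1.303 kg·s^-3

In SI base units:
  (A) [kg·s⁻¹] · [s⁻²] = kg·s⁻³
  (B) kg·s⁻³
  (C) [heat-transfer coefficient] = kg·s⁻³·K⁻¹
  (D) [intensity] = kg·s⁻³
  (E) kg·s⁻³
All reduce to kg·s⁻³ except (C), which is kg·s⁻³·K⁻¹.

(C)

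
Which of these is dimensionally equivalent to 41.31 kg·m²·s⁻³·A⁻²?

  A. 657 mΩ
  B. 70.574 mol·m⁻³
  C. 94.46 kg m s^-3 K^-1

Reference: kg·m²·s⁻³·A⁻².
Each option:
  A. Ω = V·A⁻¹ = kg·m²·s⁻³·A⁻²  ← same
  B. mol·m⁻³ = m⁻³·mol
  C. kg·m·s⁻³·K⁻¹
Only A. matches kg·m²·s⁻³·A⁻².

A.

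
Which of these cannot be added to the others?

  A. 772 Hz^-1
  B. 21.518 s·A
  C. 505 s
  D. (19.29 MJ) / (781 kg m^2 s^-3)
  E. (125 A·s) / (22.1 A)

B.

In SI base units:
  A. Hz⁻¹ = (s⁻¹)⁻¹ = s
  B. A·s = s·A
  C. s
  D. [kg·m²·s⁻²] / [kg·m²·s⁻³] = s
  E. [s·A] / [A] = s
All reduce to s except B., which is s·A.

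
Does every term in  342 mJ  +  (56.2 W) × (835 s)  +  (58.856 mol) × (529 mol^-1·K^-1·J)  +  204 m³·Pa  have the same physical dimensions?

No

Expand each in SI base units:
  342 mJ:  J = N·m = kg·m²·s⁻²
  (56.2 W) × (835 s):  [kg·m²·s⁻³] · [s] = kg·m²·s⁻²
  (58.856 mol) × (529 mol^-1·K^-1·J):  [mol] · [kg·m²·s⁻²·K⁻¹·mol⁻¹] = kg·m²·s⁻²·K⁻¹
  204 m³·Pa:  Pa·m³ = N·m⁻²·m³ = kg·m²·s⁻²
The terms do not share a single dimension (kg·m²·s⁻² vs kg·m²·s⁻²·K⁻¹).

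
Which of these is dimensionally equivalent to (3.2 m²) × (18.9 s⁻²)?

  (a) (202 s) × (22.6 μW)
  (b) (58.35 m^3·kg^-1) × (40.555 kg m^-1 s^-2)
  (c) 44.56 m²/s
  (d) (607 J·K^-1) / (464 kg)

Reference: [m²] · [s⁻²] = m²·s⁻².
Each option:
  (a) [s] · [kg·m²·s⁻³] = kg·m²·s⁻²
  (b) [kg⁻¹·m³] · [kg·m⁻¹·s⁻²] = m²·s⁻²  ← same
  (c) m²·s⁻¹
  (d) [kg·m²·s⁻²·K⁻¹] / [kg] = m²·s⁻²·K⁻¹
Only (b) matches m²·s⁻².

(b)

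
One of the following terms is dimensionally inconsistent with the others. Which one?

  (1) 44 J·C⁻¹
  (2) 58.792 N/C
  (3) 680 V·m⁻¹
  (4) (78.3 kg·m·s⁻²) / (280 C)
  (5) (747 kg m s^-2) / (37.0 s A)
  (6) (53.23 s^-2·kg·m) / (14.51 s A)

(1)

In SI base units:
  (1) J·C⁻¹ = N·m·(s·A)⁻¹ = kg·m²·s⁻³·A⁻¹
  (2) N·C⁻¹ = kg·m·s⁻²·(s·A)⁻¹ = kg·m·s⁻³·A⁻¹
  (3) V·m⁻¹ = J·C⁻¹·m⁻¹ = kg·m·s⁻³·A⁻¹
  (4) [kg·m·s⁻²] / [s·A] = kg·m·s⁻³·A⁻¹
  (5) [kg·m·s⁻²] / [s·A] = kg·m·s⁻³·A⁻¹
  (6) [kg·m·s⁻²] / [s·A] = kg·m·s⁻³·A⁻¹
All reduce to kg·m·s⁻³·A⁻¹ except (1), which is kg·m²·s⁻³·A⁻¹.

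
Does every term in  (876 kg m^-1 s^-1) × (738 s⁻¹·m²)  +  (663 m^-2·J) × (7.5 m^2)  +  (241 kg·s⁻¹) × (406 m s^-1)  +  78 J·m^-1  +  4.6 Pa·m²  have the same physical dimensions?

No

Dimensions:
  (876 kg m^-1 s^-1) × (738 s⁻¹·m²):  [kg·m⁻¹·s⁻¹] · [m²·s⁻¹] = kg·m·s⁻²
  (663 m^-2·J) × (7.5 m^2):  [kg·s⁻²] · [m²] = kg·m²·s⁻²
  (241 kg·s⁻¹) × (406 m s^-1):  [kg·s⁻¹] · [m·s⁻¹] = kg·m·s⁻²
  78 J·m^-1:  J·m⁻¹ = N·m·m⁻¹ = kg·m·s⁻²
  4.6 Pa·m²:  Pa·m² = N·m⁻²·m² = kg·m·s⁻²
The terms do not share a single dimension (kg·m²·s⁻² vs kg·m·s⁻²).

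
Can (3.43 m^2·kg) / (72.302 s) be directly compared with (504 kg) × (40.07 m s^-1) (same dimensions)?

Work out the base dimensions of each:
  (3.43 m^2·kg) / (72.302 s):  [kg·m²] / [s] = kg·m²·s⁻¹
  (504 kg) × (40.07 m s^-1):  [kg] · [m·s⁻¹] = kg·m·s⁻¹
kg·m²·s⁻¹ ≠ kg·m·s⁻¹, so they cannot be added.

No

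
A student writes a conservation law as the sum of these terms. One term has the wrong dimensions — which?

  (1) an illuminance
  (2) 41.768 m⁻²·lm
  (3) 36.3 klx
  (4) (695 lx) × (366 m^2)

(4)

Reduce each to base SI dimensions:
  (1) [illuminance] = m⁻²·cd
  (2) lm·m⁻² = cd·m⁻² = m⁻²·cd
  (3) lx = lm·m⁻² = m⁻²·cd
  (4) [m⁻²·cd] · [m²] = cd
All reduce to m⁻²·cd except (4), which is cd.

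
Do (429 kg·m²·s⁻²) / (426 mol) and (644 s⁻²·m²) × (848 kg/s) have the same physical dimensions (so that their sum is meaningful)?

No

Reduce each to base SI dimensions:
  (429 kg·m²·s⁻²) / (426 mol):  [kg·m²·s⁻²] / [mol] = kg·m²·s⁻²·mol⁻¹
  (644 s⁻²·m²) × (848 kg/s):  [m²·s⁻²] · [kg·s⁻¹] = kg·m²·s⁻³
kg·m²·s⁻²·mol⁻¹ ≠ kg·m²·s⁻³, so they cannot be added.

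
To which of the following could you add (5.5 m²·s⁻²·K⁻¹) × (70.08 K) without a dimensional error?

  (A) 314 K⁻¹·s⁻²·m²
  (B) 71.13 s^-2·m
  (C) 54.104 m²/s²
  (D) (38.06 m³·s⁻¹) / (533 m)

Reference: [m²·s⁻²·K⁻¹] · [K] = m²·s⁻².
Each option:
  (A) m²·s⁻²·K⁻¹
  (B) m·s⁻²
  (C) m²·s⁻²  ← same
  (D) [m³·s⁻¹] / [m] = m²·s⁻¹
Only (C) matches m²·s⁻².

(C)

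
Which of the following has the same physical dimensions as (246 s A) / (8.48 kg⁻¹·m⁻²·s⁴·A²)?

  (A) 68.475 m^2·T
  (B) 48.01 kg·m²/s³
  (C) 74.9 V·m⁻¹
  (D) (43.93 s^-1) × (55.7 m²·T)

(D)

Reference: [s·A] / [kg⁻¹·m⁻²·s⁴·A²] = kg·m²·s⁻³·A⁻¹.
Each option:
  (A) T·m² = Wb·m⁻²·m² = kg·m²·s⁻²·A⁻¹
  (B) kg·m²·s⁻³
  (C) V·m⁻¹ = J·C⁻¹·m⁻¹ = kg·m·s⁻³·A⁻¹
  (D) [s⁻¹] · [kg·m²·s⁻²·A⁻¹] = kg·m²·s⁻³·A⁻¹  ← same
Only (D) matches kg·m²·s⁻³·A⁻¹.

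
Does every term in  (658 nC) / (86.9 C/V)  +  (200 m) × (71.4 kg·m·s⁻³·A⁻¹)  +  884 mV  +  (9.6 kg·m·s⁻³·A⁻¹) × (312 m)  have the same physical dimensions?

In SI base units:
  (658 nC) / (86.9 C/V):  [s·A] / [kg⁻¹·m⁻²·s⁴·A²] = kg·m²·s⁻³·A⁻¹
  (200 m) × (71.4 kg·m·s⁻³·A⁻¹):  [m] · [kg·m·s⁻³·A⁻¹] = kg·m²·s⁻³·A⁻¹
  884 mV:  V = J·C⁻¹ = kg·m²·s⁻³·A⁻¹
  (9.6 kg·m·s⁻³·A⁻¹) × (312 m):  [kg·m·s⁻³·A⁻¹] · [m] = kg·m²·s⁻³·A⁻¹
Every term reduces to kg·m²·s⁻³·A⁻¹.

Yes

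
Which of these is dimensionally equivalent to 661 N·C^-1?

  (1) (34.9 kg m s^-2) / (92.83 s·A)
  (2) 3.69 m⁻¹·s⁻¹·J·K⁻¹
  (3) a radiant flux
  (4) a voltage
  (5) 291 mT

(1)

Reference: N·C⁻¹ = kg·m·s⁻²·(s·A)⁻¹ = kg·m·s⁻³·A⁻¹.
Each option:
  (1) [kg·m·s⁻²] / [s·A] = kg·m·s⁻³·A⁻¹  ← same
  (2) J·s⁻¹·m⁻¹·K⁻¹ = N·m·s⁻¹·m⁻¹·K⁻¹ = kg·m·s⁻³·K⁻¹
  (3) [radiant flux] = kg·m²·s⁻³
  (4) [voltage] = kg·m²·s⁻³·A⁻¹
  (5) T = Wb·m⁻² = kg·s⁻²·A⁻¹
Only (1) matches kg·m·s⁻³·A⁻¹.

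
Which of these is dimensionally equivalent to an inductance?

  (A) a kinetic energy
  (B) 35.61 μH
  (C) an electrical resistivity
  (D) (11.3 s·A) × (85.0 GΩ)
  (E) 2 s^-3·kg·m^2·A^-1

Reference: [inductance] = kg·m²·s⁻²·A⁻².
Each option:
  (A) [kinetic energy] = kg·m²·s⁻²
  (B) H = V·s·A⁻¹ = kg·m²·s⁻²·A⁻²  ← same
  (C) [electrical resistivity] = kg·m³·s⁻³·A⁻²
  (D) [s·A] · [kg·m²·s⁻³·A⁻²] = kg·m²·s⁻²·A⁻¹
  (E) kg·m²·s⁻³·A⁻¹
Only (B) matches kg·m²·s⁻²·A⁻².

(B)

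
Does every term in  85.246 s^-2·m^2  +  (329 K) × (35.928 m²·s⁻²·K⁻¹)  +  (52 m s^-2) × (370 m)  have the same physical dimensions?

In SI base units:
  85.246 s^-2·m^2:  m²·s⁻²
  (329 K) × (35.928 m²·s⁻²·K⁻¹):  [K] · [m²·s⁻²·K⁻¹] = m²·s⁻²
  (52 m s^-2) × (370 m):  [m·s⁻²] · [m] = m²·s⁻²
Every term reduces to m²·s⁻².

Yes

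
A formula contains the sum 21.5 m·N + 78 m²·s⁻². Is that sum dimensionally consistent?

No

Expand each in SI base units:
  21.5 m·N:  N·m = kg·m·s⁻²·m = kg·m²·s⁻²
  78 m²·s⁻²:  m²·s⁻²
kg·m²·s⁻² ≠ m²·s⁻², so they cannot be added.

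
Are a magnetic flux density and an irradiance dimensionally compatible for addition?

Dimensions:
  a magnetic flux density:  [magnetic flux density] = kg·s⁻²·A⁻¹
  an irradiance:  [irradiance] = kg·s⁻³
kg·s⁻²·A⁻¹ ≠ kg·s⁻³, so they cannot be added.

No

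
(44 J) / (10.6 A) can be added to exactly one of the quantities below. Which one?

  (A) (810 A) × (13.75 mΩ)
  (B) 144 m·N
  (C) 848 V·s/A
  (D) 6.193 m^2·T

(D)

Reference: [kg·m²·s⁻²] / [A] = kg·m²·s⁻²·A⁻¹.
Each option:
  (A) [A] · [kg·m²·s⁻³·A⁻²] = kg·m²·s⁻³·A⁻¹
  (B) N·m = kg·m·s⁻²·m = kg·m²·s⁻²
  (C) V·s·A⁻¹ = J·C⁻¹·s·A⁻¹ = kg·m²·s⁻²·A⁻²
  (D) T·m² = Wb·m⁻²·m² = kg·m²·s⁻²·A⁻¹  ← same
Only (D) matches kg·m²·s⁻²·A⁻¹.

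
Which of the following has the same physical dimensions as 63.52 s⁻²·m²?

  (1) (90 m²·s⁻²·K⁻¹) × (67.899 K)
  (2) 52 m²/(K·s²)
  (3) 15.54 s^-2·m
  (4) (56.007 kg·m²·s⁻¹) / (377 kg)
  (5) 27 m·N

Reference: m²·s⁻².
Each option:
  (1) [m²·s⁻²·K⁻¹] · [K] = m²·s⁻²  ← same
  (2) m²·s⁻²·K⁻¹
  (3) m·s⁻²
  (4) [kg·m²·s⁻¹] / [kg] = m²·s⁻¹
  (5) N·m = kg·m·s⁻²·m = kg·m²·s⁻²
Only (1) matches m²·s⁻².

(1)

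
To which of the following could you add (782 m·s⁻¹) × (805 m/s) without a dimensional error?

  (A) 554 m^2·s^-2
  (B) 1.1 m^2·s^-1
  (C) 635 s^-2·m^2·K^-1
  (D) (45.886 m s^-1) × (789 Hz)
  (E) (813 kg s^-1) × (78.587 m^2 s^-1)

Reference: [m·s⁻¹] · [m·s⁻¹] = m²·s⁻².
Each option:
  (A) m²·s⁻²  ← same
  (B) m²·s⁻¹
  (C) m²·s⁻²·K⁻¹
  (D) [m·s⁻¹] · [s⁻¹] = m·s⁻²
  (E) [kg·s⁻¹] · [m²·s⁻¹] = kg·m²·s⁻²
Only (A) matches m²·s⁻².

(A)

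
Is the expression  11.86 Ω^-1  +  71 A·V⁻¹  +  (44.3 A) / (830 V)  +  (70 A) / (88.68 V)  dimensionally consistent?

Yes

Work out the base dimensions of each:
  11.86 Ω^-1:  Ω⁻¹ = (V·A⁻¹)⁻¹ = kg⁻¹·m⁻²·s³·A²
  71 A·V⁻¹:  A·V⁻¹ = A·(J·C⁻¹)⁻¹ = kg⁻¹·m⁻²·s³·A²
  (44.3 A) / (830 V):  [A] / [kg·m²·s⁻³·A⁻¹] = kg⁻¹·m⁻²·s³·A²
  (70 A) / (88.68 V):  [A] / [kg·m²·s⁻³·A⁻¹] = kg⁻¹·m⁻²·s³·A²
Every term reduces to kg⁻¹·m⁻²·s³·A².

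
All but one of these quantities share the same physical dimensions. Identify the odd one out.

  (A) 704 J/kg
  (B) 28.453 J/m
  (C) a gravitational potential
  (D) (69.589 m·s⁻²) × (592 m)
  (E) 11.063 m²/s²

Dimensions:
  (A) J·kg⁻¹ = N·m·kg⁻¹ = m²·s⁻²
  (B) J·m⁻¹ = N·m·m⁻¹ = kg·m·s⁻²
  (C) [gravitational potential] = m²·s⁻²
  (D) [m·s⁻²] · [m] = m²·s⁻²
  (E) m²·s⁻²
All reduce to m²·s⁻² except (B), which is kg·m·s⁻².

(B)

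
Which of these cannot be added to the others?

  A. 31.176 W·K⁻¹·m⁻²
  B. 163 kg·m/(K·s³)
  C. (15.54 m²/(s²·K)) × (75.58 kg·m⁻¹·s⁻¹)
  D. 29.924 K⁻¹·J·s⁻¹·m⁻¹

A.

Expand each in SI base units:
  A. W·m⁻²·K⁻¹ = J·s⁻¹·m⁻²·K⁻¹ = kg·s⁻³·K⁻¹
  B. kg·m·s⁻³·K⁻¹
  C. [m²·s⁻²·K⁻¹] · [kg·m⁻¹·s⁻¹] = kg·m·s⁻³·K⁻¹
  D. J·s⁻¹·m⁻¹·K⁻¹ = N·m·s⁻¹·m⁻¹·K⁻¹ = kg·m·s⁻³·K⁻¹
All reduce to kg·m·s⁻³·K⁻¹ except A., which is kg·s⁻³·K⁻¹.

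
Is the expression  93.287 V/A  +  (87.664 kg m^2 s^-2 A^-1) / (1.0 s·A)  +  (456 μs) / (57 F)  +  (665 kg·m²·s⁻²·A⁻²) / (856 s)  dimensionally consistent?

Expand each in SI base units:
  93.287 V/A:  V·A⁻¹ = J·C⁻¹·A⁻¹ = kg·m²·s⁻³·A⁻²
  (87.664 kg m^2 s^-2 A^-1) / (1.0 s·A):  [kg·m²·s⁻²·A⁻¹] / [s·A] = kg·m²·s⁻³·A⁻²
  (456 μs) / (57 F):  [s] / [kg⁻¹·m⁻²·s⁴·A²] = kg·m²·s⁻³·A⁻²
  (665 kg·m²·s⁻²·A⁻²) / (856 s):  [kg·m²·s⁻²·A⁻²] / [s] = kg·m²·s⁻³·A⁻²
Every term reduces to kg·m²·s⁻³·A⁻².

Yes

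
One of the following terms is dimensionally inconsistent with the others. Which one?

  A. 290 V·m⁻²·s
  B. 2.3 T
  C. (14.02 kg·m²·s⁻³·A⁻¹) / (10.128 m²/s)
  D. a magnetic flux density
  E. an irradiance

Work out the base dimensions of each:
  A. V·s·m⁻² = J·C⁻¹·s·m⁻² = kg·s⁻²·A⁻¹
  B. T = Wb·m⁻² = kg·s⁻²·A⁻¹
  C. [kg·m²·s⁻³·A⁻¹] / [m²·s⁻¹] = kg·s⁻²·A⁻¹
  D. [magnetic flux density] = kg·s⁻²·A⁻¹
  E. [irradiance] = kg·s⁻³
All reduce to kg·s⁻²·A⁻¹ except E., which is kg·s⁻³.

E.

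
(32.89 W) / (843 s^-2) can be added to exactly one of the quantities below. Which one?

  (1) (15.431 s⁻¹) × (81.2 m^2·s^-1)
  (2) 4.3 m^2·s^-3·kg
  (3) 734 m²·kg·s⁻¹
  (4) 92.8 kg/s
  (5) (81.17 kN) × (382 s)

Reference: [kg·m²·s⁻³] / [s⁻²] = kg·m²·s⁻¹.
Each option:
  (1) [s⁻¹] · [m²·s⁻¹] = m²·s⁻²
  (2) kg·m²·s⁻³
  (3) kg·m²·s⁻¹  ← same
  (4) kg·s⁻¹
  (5) [kg·m·s⁻²] · [s] = kg·m·s⁻¹
Only (3) matches kg·m²·s⁻¹.

(3)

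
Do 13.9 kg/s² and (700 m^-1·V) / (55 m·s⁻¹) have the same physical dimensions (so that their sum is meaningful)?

No

Work out the base dimensions of each:
  13.9 kg/s²:  kg·s⁻²
  (700 m^-1·V) / (55 m·s⁻¹):  [kg·m·s⁻³·A⁻¹] / [m·s⁻¹] = kg·s⁻²·A⁻¹
kg·s⁻² ≠ kg·s⁻²·A⁻¹, so they cannot be added.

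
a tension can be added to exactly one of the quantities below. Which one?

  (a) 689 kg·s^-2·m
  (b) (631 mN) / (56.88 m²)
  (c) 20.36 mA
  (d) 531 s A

(a)

Reference: [tension] = kg·m·s⁻².
Each option:
  (a) kg·m·s⁻²  ← same
  (b) [kg·m·s⁻²] / [m²] = kg·m⁻¹·s⁻²
  (c) A
  (d) s·A
Only (a) matches kg·m·s⁻².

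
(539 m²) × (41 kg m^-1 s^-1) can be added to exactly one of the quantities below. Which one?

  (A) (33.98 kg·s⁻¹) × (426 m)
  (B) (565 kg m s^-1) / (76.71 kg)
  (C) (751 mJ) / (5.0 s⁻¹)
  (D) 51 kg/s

(A)

Reference: [m²] · [kg·m⁻¹·s⁻¹] = kg·m·s⁻¹.
Each option:
  (A) [kg·s⁻¹] · [m] = kg·m·s⁻¹  ← same
  (B) [kg·m·s⁻¹] / [kg] = m·s⁻¹
  (C) [kg·m²·s⁻²] / [s⁻¹] = kg·m²·s⁻¹
  (D) kg·s⁻¹
Only (A) matches kg·m·s⁻¹.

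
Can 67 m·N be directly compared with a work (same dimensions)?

Dimensions:
  67 m·N:  N·m = kg·m·s⁻²·m = kg·m²·s⁻²
  a work:  [work] = kg·m²·s⁻²
Both are kg·m²·s⁻², so they have the same dimensions and can be added.

Yes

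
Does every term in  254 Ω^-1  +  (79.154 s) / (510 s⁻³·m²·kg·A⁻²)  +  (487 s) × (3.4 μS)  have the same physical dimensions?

In SI base units:
  254 Ω^-1:  Ω⁻¹ = (V·A⁻¹)⁻¹ = kg⁻¹·m⁻²·s³·A²
  (79.154 s) / (510 s⁻³·m²·kg·A⁻²):  [s] / [kg·m²·s⁻³·A⁻²] = kg⁻¹·m⁻²·s⁴·A²
  (487 s) × (3.4 μS):  [s] · [kg⁻¹·m⁻²·s³·A²] = kg⁻¹·m⁻²·s⁴·A²
The terms do not share a single dimension (kg⁻¹·m⁻²·s³·A² vs kg⁻¹·m⁻²·s⁴·A²).

No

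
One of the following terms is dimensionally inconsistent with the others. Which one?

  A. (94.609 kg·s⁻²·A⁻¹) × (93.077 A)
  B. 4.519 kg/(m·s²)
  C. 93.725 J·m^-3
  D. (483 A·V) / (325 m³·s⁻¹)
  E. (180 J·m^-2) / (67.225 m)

Dimensions:
  A. [kg·s⁻²·A⁻¹] · [A] = kg·s⁻²
  B. kg·m⁻¹·s⁻²
  C. J·m⁻³ = N·m·m⁻³ = kg·m⁻¹·s⁻²
  D. [kg·m²·s⁻³] / [m³·s⁻¹] = kg·m⁻¹·s⁻²
  E. [kg·s⁻²] / [m] = kg·m⁻¹·s⁻²
All reduce to kg·m⁻¹·s⁻² except A., which is kg·s⁻².

A.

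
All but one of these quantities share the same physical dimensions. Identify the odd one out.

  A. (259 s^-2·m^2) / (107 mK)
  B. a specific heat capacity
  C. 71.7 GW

C.

Dimensions:
  A. [m²·s⁻²] / [K] = m²·s⁻²·K⁻¹
  B. [specific heat capacity] = m²·s⁻²·K⁻¹
  C. W = J·s⁻¹ = kg·m²·s⁻³
All reduce to m²·s⁻²·K⁻¹ except C., which is kg·m²·s⁻³.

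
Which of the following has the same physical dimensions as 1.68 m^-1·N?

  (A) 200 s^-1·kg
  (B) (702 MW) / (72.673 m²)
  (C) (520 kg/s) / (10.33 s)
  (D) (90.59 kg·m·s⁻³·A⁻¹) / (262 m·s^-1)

(C)

Reference: N·m⁻¹ = kg·m·s⁻²·m⁻¹ = kg·s⁻².
Each option:
  (A) kg·s⁻¹
  (B) [kg·m²·s⁻³] / [m²] = kg·s⁻³
  (C) [kg·s⁻¹] / [s] = kg·s⁻²  ← same
  (D) [kg·m·s⁻³·A⁻¹] / [m·s⁻¹] = kg·s⁻²·A⁻¹
Only (C) matches kg·s⁻².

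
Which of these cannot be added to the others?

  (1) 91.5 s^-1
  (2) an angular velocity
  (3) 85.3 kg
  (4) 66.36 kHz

In SI base units:
  (1) s⁻¹
  (2) [angular velocity] = s⁻¹
  (3) kg
  (4) Hz = s⁻¹
All reduce to s⁻¹ except (3), which is kg.

(3)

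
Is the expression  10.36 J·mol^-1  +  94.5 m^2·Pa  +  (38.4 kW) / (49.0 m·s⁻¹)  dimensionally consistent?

In SI base units:
  10.36 J·mol^-1:  J·mol⁻¹ = N·m·mol⁻¹ = kg·m²·s⁻²·mol⁻¹
  94.5 m^2·Pa:  Pa·m² = N·m⁻²·m² = kg·m·s⁻²
  (38.4 kW) / (49.0 m·s⁻¹):  [kg·m²·s⁻³] / [m·s⁻¹] = kg·m·s⁻²
The terms do not share a single dimension (kg·m²·s⁻²·mol⁻¹ vs kg·m·s⁻²).

No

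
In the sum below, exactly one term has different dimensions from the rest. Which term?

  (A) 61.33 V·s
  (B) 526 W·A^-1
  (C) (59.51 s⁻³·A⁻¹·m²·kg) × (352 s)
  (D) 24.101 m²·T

(B)

Dimensions:
  (A) V·s = J·C⁻¹·s = kg·m²·s⁻²·A⁻¹
  (B) W·A⁻¹ = J·s⁻¹·A⁻¹ = kg·m²·s⁻³·A⁻¹
  (C) [kg·m²·s⁻³·A⁻¹] · [s] = kg·m²·s⁻²·A⁻¹
  (D) T·m² = Wb·m⁻²·m² = kg·m²·s⁻²·A⁻¹
All reduce to kg·m²·s⁻²·A⁻¹ except (B), which is kg·m²·s⁻³·A⁻¹.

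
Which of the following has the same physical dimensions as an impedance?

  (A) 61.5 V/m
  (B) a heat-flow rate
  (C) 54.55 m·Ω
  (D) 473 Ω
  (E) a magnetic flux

(D)

Reference: [impedance] = kg·m²·s⁻³·A⁻².
Each option:
  (A) V·m⁻¹ = J·C⁻¹·m⁻¹ = kg·m·s⁻³·A⁻¹
  (B) [heat-flow rate] = kg·m²·s⁻³
  (C) Ω·m = V·A⁻¹·m = kg·m³·s⁻³·A⁻²
  (D) Ω = V·A⁻¹ = kg·m²·s⁻³·A⁻²  ← same
  (E) [magnetic flux] = kg·m²·s⁻²·A⁻¹
Only (D) matches kg·m²·s⁻³·A⁻².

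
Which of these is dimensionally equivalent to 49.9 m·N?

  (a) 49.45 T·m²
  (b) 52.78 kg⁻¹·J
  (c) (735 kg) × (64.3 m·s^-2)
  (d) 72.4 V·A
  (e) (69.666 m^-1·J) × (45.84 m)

Reference: N·m = kg·m·s⁻²·m = kg·m²·s⁻².
Each option:
  (a) T·m² = Wb·m⁻²·m² = kg·m²·s⁻²·A⁻¹
  (b) J·kg⁻¹ = N·m·kg⁻¹ = m²·s⁻²
  (c) [kg] · [m·s⁻²] = kg·m·s⁻²
  (d) V·A = J·C⁻¹·A = kg·m²·s⁻³
  (e) [kg·m·s⁻²] · [m] = kg·m²·s⁻²  ← same
Only (e) matches kg·m²·s⁻².

(e)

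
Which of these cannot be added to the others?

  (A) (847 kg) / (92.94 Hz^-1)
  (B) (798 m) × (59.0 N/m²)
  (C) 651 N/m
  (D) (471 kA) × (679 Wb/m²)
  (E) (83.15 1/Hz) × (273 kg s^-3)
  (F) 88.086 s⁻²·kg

(A)

Work out the base dimensions of each:
  (A) [kg] / [s] = kg·s⁻¹
  (B) [m] · [kg·m⁻¹·s⁻²] = kg·s⁻²
  (C) N·m⁻¹ = kg·m·s⁻²·m⁻¹ = kg·s⁻²
  (D) [A] · [kg·s⁻²·A⁻¹] = kg·s⁻²
  (E) [s] · [kg·s⁻³] = kg·s⁻²
  (F) kg·s⁻²
All reduce to kg·s⁻² except (A), which is kg·s⁻¹.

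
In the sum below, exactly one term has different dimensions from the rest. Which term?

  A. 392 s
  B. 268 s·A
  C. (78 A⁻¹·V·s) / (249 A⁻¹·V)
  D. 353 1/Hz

Dimensions:
  A. s
  B. A·s = s·A
  C. [kg·m²·s⁻²·A⁻²] / [kg·m²·s⁻³·A⁻²] = s
  D. Hz⁻¹ = (s⁻¹)⁻¹ = s
All reduce to s except B., which is s·A.

B.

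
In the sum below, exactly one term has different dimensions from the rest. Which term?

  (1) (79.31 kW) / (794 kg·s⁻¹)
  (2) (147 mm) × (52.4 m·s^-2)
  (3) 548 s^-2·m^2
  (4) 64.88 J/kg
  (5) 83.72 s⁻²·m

(5)

In SI base units:
  (1) [kg·m²·s⁻³] / [kg·s⁻¹] = m²·s⁻²
  (2) [m] · [m·s⁻²] = m²·s⁻²
  (3) m²·s⁻²
  (4) J·kg⁻¹ = N·m·kg⁻¹ = m²·s⁻²
  (5) m·s⁻²
All reduce to m²·s⁻² except (5), which is m·s⁻².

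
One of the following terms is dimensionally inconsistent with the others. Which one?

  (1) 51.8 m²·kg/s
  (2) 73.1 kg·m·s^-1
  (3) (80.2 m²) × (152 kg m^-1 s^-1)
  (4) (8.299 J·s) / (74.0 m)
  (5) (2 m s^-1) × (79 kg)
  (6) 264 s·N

(1)

In SI base units:
  (1) kg·m²·s⁻¹
  (2) kg·m·s⁻¹
  (3) [m²] · [kg·m⁻¹·s⁻¹] = kg·m·s⁻¹
  (4) [kg·m²·s⁻¹] / [m] = kg·m·s⁻¹
  (5) [m·s⁻¹] · [kg] = kg·m·s⁻¹
  (6) N·s = kg·m·s⁻²·s = kg·m·s⁻¹
All reduce to kg·m·s⁻¹ except (1), which is kg·m²·s⁻¹.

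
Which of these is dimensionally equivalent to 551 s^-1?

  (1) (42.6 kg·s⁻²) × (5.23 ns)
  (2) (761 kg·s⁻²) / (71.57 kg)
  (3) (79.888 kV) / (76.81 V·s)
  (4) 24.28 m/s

(3)

Reference: s⁻¹.
Each option:
  (1) [kg·s⁻²] · [s] = kg·s⁻¹
  (2) [kg·s⁻²] / [kg] = s⁻²
  (3) [kg·m²·s⁻³·A⁻¹] / [kg·m²·s⁻²·A⁻¹] = s⁻¹  ← same
  (4) m·s⁻¹
Only (3) matches s⁻¹.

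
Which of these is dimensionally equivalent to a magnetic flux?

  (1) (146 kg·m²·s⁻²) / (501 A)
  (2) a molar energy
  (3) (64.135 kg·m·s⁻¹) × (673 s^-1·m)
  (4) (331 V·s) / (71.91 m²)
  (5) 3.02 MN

(1)

Reference: [magnetic flux] = kg·m²·s⁻²·A⁻¹.
Each option:
  (1) [kg·m²·s⁻²] / [A] = kg·m²·s⁻²·A⁻¹  ← same
  (2) [molar energy] = kg·m²·s⁻²·mol⁻¹
  (3) [kg·m·s⁻¹] · [m·s⁻¹] = kg·m²·s⁻²
  (4) [kg·m²·s⁻²·A⁻¹] / [m²] = kg·s⁻²·A⁻¹
  (5) N = kg·m·s⁻²
Only (1) matches kg·m²·s⁻²·A⁻¹.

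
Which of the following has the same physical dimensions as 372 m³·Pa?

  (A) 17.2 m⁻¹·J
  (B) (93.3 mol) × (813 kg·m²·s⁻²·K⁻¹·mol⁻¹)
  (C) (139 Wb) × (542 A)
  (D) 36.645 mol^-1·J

Reference: Pa·m³ = N·m⁻²·m³ = kg·m²·s⁻².
Each option:
  (A) J·m⁻¹ = N·m·m⁻¹ = kg·m·s⁻²
  (B) [mol] · [kg·m²·s⁻²·K⁻¹·mol⁻¹] = kg·m²·s⁻²·K⁻¹
  (C) [kg·m²·s⁻²·A⁻¹] · [A] = kg·m²·s⁻²  ← same
  (D) J·mol⁻¹ = N·m·mol⁻¹ = kg·m²·s⁻²·mol⁻¹
Only (C) matches kg·m²·s⁻².

(C)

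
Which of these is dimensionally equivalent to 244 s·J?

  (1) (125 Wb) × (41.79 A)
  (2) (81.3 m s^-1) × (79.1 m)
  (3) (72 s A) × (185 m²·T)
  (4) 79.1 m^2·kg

(3)

Reference: J·s = N·m·s = kg·m²·s⁻¹.
Each option:
  (1) [kg·m²·s⁻²·A⁻¹] · [A] = kg·m²·s⁻²
  (2) [m·s⁻¹] · [m] = m²·s⁻¹
  (3) [s·A] · [kg·m²·s⁻²·A⁻¹] = kg·m²·s⁻¹  ← same
  (4) kg·m²
Only (3) matches kg·m²·s⁻¹.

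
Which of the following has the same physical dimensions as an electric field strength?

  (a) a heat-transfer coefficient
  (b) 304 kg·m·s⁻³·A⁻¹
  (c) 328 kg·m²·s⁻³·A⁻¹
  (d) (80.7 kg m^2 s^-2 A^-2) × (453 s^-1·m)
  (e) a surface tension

(b)

Reference: [electric field strength] = kg·m·s⁻³·A⁻¹.
Each option:
  (a) [heat-transfer coefficient] = kg·s⁻³·K⁻¹
  (b) kg·m·s⁻³·A⁻¹  ← same
  (c) kg·m²·s⁻³·A⁻¹
  (d) [kg·m²·s⁻²·A⁻²] · [m·s⁻¹] = kg·m³·s⁻³·A⁻²
  (e) [surface tension] = kg·s⁻²
Only (b) matches kg·m·s⁻³·A⁻¹.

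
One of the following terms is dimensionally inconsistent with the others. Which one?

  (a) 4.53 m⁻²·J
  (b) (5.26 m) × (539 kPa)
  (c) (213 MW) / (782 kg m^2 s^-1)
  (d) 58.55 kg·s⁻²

(c)

Expand each in SI base units:
  (a) J·m⁻² = N·m·m⁻² = kg·s⁻²
  (b) [m] · [kg·m⁻¹·s⁻²] = kg·s⁻²
  (c) [kg·m²·s⁻³] / [kg·m²·s⁻¹] = s⁻²
  (d) kg·s⁻²
All reduce to kg·s⁻² except (c), which is s⁻².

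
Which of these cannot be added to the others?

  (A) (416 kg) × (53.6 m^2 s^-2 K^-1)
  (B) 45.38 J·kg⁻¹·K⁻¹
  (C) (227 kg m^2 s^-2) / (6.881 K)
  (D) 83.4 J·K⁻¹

(B)

Work out the base dimensions of each:
  (A) [kg] · [m²·s⁻²·K⁻¹] = kg·m²·s⁻²·K⁻¹
  (B) J·kg⁻¹·K⁻¹ = N·m·kg⁻¹·K⁻¹ = m²·s⁻²·K⁻¹
  (C) [kg·m²·s⁻²] / [K] = kg·m²·s⁻²·K⁻¹
  (D) J·K⁻¹ = N·m·K⁻¹ = kg·m²·s⁻²·K⁻¹
All reduce to kg·m²·s⁻²·K⁻¹ except (B), which is m²·s⁻²·K⁻¹.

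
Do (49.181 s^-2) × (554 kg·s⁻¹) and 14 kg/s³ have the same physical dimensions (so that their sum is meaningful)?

Yes

In SI base units:
  (49.181 s^-2) × (554 kg·s⁻¹):  [s⁻²] · [kg·s⁻¹] = kg·s⁻³
  14 kg/s³:  kg·s⁻³
Both are kg·s⁻³, so they have the same dimensions and can be added.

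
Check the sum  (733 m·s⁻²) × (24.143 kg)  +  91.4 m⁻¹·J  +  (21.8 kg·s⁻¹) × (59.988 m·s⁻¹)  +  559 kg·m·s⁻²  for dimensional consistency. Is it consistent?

In SI base units:
  (733 m·s⁻²) × (24.143 kg):  [m·s⁻²] · [kg] = kg·m·s⁻²
  91.4 m⁻¹·J:  J·m⁻¹ = N·m·m⁻¹ = kg·m·s⁻²
  (21.8 kg·s⁻¹) × (59.988 m·s⁻¹):  [kg·s⁻¹] · [m·s⁻¹] = kg·m·s⁻²
  559 kg·m·s⁻²:  kg·m·s⁻²
Every term reduces to kg·m·s⁻².

Yes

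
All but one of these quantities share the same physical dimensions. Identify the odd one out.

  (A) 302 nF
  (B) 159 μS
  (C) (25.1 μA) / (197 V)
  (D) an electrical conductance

(A)

In SI base units:
  (A) F = C·V⁻¹ = kg⁻¹·m⁻²·s⁴·A²
  (B) S = Ω⁻¹ = kg⁻¹·m⁻²·s³·A²
  (C) [A] / [kg·m²·s⁻³·A⁻¹] = kg⁻¹·m⁻²·s³·A²
  (D) [electrical conductance] = kg⁻¹·m⁻²·s³·A²
All reduce to kg⁻¹·m⁻²·s³·A² except (A), which is kg⁻¹·m⁻²·s⁴·A².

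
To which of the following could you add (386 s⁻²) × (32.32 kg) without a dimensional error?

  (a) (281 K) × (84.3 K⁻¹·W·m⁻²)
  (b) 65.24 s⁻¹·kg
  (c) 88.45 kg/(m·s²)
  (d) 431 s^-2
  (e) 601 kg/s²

Reference: [s⁻²] · [kg] = kg·s⁻².
Each option:
  (a) [K] · [kg·s⁻³·K⁻¹] = kg·s⁻³
  (b) kg·s⁻¹
  (c) kg·m⁻¹·s⁻²
  (d) s⁻²
  (e) kg·s⁻²  ← same
Only (e) matches kg·s⁻².

(e)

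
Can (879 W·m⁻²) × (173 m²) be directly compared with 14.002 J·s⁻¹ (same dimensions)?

Dimensions:
  (879 W·m⁻²) × (173 m²):  [kg·s⁻³] · [m²] = kg·m²·s⁻³
  14.002 J·s⁻¹:  J·s⁻¹ = N·m·s⁻¹ = kg·m²·s⁻³
Both are kg·m²·s⁻³, so they have the same dimensions and can be added.

Yes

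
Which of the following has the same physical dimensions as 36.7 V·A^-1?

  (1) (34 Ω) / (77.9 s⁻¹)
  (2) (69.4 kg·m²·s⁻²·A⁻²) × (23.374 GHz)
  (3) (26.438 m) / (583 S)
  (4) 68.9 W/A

Reference: V·A⁻¹ = J·C⁻¹·A⁻¹ = kg·m²·s⁻³·A⁻².
Each option:
  (1) [kg·m²·s⁻³·A⁻²] / [s⁻¹] = kg·m²·s⁻²·A⁻²
  (2) [kg·m²·s⁻²·A⁻²] · [s⁻¹] = kg·m²·s⁻³·A⁻²  ← same
  (3) [m] / [kg⁻¹·m⁻²·s³·A²] = kg·m³·s⁻³·A⁻²
  (4) W·A⁻¹ = J·s⁻¹·A⁻¹ = kg·m²·s⁻³·A⁻¹
Only (2) matches kg·m²·s⁻³·A⁻².

(2)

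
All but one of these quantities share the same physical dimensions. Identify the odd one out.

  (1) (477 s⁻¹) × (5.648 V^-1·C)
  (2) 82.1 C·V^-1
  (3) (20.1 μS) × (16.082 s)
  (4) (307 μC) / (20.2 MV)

(1)

In SI base units:
  (1) [s⁻¹] · [kg⁻¹·m⁻²·s⁴·A²] = kg⁻¹·m⁻²·s³·A²
  (2) C·V⁻¹ = s·A·(J·C⁻¹)⁻¹ = kg⁻¹·m⁻²·s⁴·A²
  (3) [kg⁻¹·m⁻²·s³·A²] · [s] = kg⁻¹·m⁻²·s⁴·A²
  (4) [s·A] / [kg·m²·s⁻³·A⁻¹] = kg⁻¹·m⁻²·s⁴·A²
All reduce to kg⁻¹·m⁻²·s⁴·A² except (1), which is kg⁻¹·m⁻²·s³·A².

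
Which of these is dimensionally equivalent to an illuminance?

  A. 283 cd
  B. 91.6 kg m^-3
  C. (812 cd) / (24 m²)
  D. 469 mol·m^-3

C.

Reference: [illuminance] = m⁻²·cd.
Each option:
  A. cd
  B. kg·m⁻³
  C. [cd] / [m²] = m⁻²·cd  ← same
  D. mol·m⁻³ = m⁻³·mol
Only C. matches m⁻²·cd.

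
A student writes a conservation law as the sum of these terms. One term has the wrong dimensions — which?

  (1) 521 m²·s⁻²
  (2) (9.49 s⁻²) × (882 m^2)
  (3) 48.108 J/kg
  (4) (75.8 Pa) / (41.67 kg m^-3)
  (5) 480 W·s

Dimensions:
  (1) m²·s⁻²
  (2) [s⁻²] · [m²] = m²·s⁻²
  (3) J·kg⁻¹ = N·m·kg⁻¹ = m²·s⁻²
  (4) [kg·m⁻¹·s⁻²] / [kg·m⁻³] = m²·s⁻²
  (5) W·s = J·s⁻¹·s = kg·m²·s⁻²
All reduce to m²·s⁻² except (5), which is kg·m²·s⁻².

(5)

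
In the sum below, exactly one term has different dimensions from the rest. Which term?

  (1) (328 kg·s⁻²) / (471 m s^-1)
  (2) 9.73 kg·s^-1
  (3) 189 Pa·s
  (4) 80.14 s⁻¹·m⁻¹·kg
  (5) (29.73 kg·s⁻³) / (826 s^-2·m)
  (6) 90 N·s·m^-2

Reduce each to base SI dimensions:
  (1) [kg·s⁻²] / [m·s⁻¹] = kg·m⁻¹·s⁻¹
  (2) kg·s⁻¹
  (3) Pa·s = N·m⁻²·s = kg·m⁻¹·s⁻¹
  (4) kg·m⁻¹·s⁻¹
  (5) [kg·s⁻³] / [m·s⁻²] = kg·m⁻¹·s⁻¹
  (6) N·s·m⁻² = kg·m·s⁻²·s·m⁻² = kg·m⁻¹·s⁻¹
All reduce to kg·m⁻¹·s⁻¹ except (2), which is kg·s⁻¹.

(2)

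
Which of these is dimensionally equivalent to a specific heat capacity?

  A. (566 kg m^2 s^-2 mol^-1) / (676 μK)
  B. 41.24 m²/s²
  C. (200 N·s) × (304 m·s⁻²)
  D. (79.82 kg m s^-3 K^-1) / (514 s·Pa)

Reference: [specific heat capacity] = m²·s⁻²·K⁻¹.
Each option:
  A. [kg·m²·s⁻²·mol⁻¹] / [K] = kg·m²·s⁻²·K⁻¹·mol⁻¹
  B. m²·s⁻²
  C. [kg·m·s⁻¹] · [m·s⁻²] = kg·m²·s⁻³
  D. [kg·m·s⁻³·K⁻¹] / [kg·m⁻¹·s⁻¹] = m²·s⁻²·K⁻¹  ← same
Only D. matches m²·s⁻²·K⁻¹.

D.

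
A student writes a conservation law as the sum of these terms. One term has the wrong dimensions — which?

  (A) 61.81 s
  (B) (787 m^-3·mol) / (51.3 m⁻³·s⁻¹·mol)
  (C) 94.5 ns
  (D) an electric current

In SI base units:
  (A) s
  (B) [m⁻³·mol] / [m⁻³·s⁻¹·mol] = s
  (C) s
  (D) [electric current] = A
All reduce to s except (D), which is A.

(D)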